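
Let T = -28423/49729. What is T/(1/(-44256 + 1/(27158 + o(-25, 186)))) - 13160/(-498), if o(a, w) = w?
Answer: 8573476049069681/338587654224 ≈ 25321.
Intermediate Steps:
T = -28423/49729 (T = -28423*1/49729 = -28423/49729 ≈ -0.57156)
T/(1/(-44256 + 1/(27158 + o(-25, 186)))) - 13160/(-498) = -(-1257888288/49729 + 28423/(49729*(27158 + 186))) - 13160/(-498) = -28423/(49729*(1/(-44256 + 1/27344))) - 13160*(-1/498) = -28423/(49729*(1/(-44256 + 1/27344))) + 6580/249 = -28423/(49729*(1/(-1210136063/27344))) + 6580/249 = -28423/(49729*(-27344/1210136063)) + 6580/249 = -28423/49729*(-1210136063/27344) + 6580/249 = 34395697318649/1359789776 + 6580/249 = 8573476049069681/338587654224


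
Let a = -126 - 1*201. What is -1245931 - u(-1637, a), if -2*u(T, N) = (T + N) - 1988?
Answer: -1247907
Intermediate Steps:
a = -327 (a = -126 - 201 = -327)
u(T, N) = 994 - N/2 - T/2 (u(T, N) = -((T + N) - 1988)/2 = -((N + T) - 1988)/2 = -(-1988 + N + T)/2 = 994 - N/2 - T/2)
-1245931 - u(-1637, a) = -1245931 - (994 - 1/2*(-327) - 1/2*(-1637)) = -1245931 - (994 + 327/2 + 1637/2) = -1245931 - 1*1976 = -1245931 - 1976 = -1247907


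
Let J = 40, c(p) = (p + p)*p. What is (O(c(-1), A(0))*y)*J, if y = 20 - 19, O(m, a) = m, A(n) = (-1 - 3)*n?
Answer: 80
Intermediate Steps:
A(n) = -4*n
c(p) = 2*p² (c(p) = (2*p)*p = 2*p²)
y = 1
(O(c(-1), A(0))*y)*J = ((2*(-1)²)*1)*40 = ((2*1)*1)*40 = (2*1)*40 = 2*40 = 80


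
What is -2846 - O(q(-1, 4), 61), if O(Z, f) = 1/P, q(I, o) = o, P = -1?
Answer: -2845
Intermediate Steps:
O(Z, f) = -1 (O(Z, f) = 1/(-1) = -1)
-2846 - O(q(-1, 4), 61) = -2846 - 1*(-1) = -2846 + 1 = -2845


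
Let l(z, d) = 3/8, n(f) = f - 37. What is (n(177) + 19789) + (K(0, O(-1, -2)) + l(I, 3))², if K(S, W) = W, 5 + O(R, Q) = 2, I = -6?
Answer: 1275897/64 ≈ 19936.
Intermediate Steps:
O(R, Q) = -3 (O(R, Q) = -5 + 2 = -3)
n(f) = -37 + f
l(z, d) = 3/8 (l(z, d) = 3*(⅛) = 3/8)
(n(177) + 19789) + (K(0, O(-1, -2)) + l(I, 3))² = ((-37 + 177) + 19789) + (-3 + 3/8)² = (140 + 19789) + (-21/8)² = 19929 + 441/64 = 1275897/64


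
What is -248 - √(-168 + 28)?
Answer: -248 - 2*I*√35 ≈ -248.0 - 11.832*I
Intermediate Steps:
-248 - √(-168 + 28) = -248 - √(-140) = -248 - 2*I*√35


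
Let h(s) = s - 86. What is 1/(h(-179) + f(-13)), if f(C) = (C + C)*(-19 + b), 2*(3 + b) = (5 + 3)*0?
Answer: 1/307 ≈ 0.0032573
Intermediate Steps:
b = -3 (b = -3 + ((5 + 3)*0)/2 = -3 + (8*0)/2 = -3 + (½)*0 = -3 + 0 = -3)
h(s) = -86 + s
f(C) = -44*C (f(C) = (C + C)*(-19 - 3) = (2*C)*(-22) = -44*C)
1/(h(-179) + f(-13)) = 1/((-86 - 179) - 44*(-13)) = 1/(-265 + 572) = 1/307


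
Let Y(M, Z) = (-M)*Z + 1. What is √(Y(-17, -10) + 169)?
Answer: 0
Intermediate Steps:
Y(M, Z) = 1 - M*Z (Y(M, Z) = -M*Z + 1 = 1 - M*Z)
√(Y(-17, -10) + 169) = √((1 - 1*(-17)*(-10)) + 169) = √((1 - 170) + 169) = √(-169 + 169) = √0 = 0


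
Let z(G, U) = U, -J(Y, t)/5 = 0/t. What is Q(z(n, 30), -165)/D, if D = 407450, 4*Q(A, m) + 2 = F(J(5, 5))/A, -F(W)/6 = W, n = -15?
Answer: -1/814900 ≈ -1.2271e-6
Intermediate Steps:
J(Y, t) = 0 (J(Y, t) = -0/t = -5*0 = 0)
F(W) = -6*W
Q(A, m) = -½ (Q(A, m) = -½ + ((-6*0)/A)/4 = -½ + (0/A)/4 = -½ + (¼)*0 = -½ + 0 = -½)
Q(z(n, 30), -165)/D = -½/407450 = -½*1/407450 = -1/814900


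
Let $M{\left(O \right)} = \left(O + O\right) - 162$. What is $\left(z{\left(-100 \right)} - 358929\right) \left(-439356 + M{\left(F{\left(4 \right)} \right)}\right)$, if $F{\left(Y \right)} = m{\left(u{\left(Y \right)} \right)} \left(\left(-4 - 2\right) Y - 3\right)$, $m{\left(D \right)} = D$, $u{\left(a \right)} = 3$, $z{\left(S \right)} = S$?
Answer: $157857870720$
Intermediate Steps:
$F{\left(Y \right)} = -9 - 18 Y$ ($F{\left(Y \right)} = 3 \left(\left(-4 - 2\right) Y - 3\right) = 3 \left(- 6 Y - 3\right) = 3 \left(-3 - 6 Y\right) = -9 - 18 Y$)
$M{\left(O \right)} = -162 + 2 O$ ($M{\left(O \right)} = 2 O - 162 = -162 + 2 O$)
$\left(z{\left(-100 \right)} - 358929\right) \left(-439356 + M{\left(F{\left(4 \right)} \right)}\right) = \left(-100 - 358929\right) \left(-439356 - \left(162 - 2 \left(-9 - 72\right)\right)\right) = - 359029 \left(-439356 - \left(162 - 2 \left(-9 - 72\right)\right)\right) = - 359029 \left(-439356 + \left(-162 + 2 \left(-81\right)\right)\right) = - 359029 \left(-439356 - 324\right) = \left(-359029\right) \left(-439680\right) = 157857870720$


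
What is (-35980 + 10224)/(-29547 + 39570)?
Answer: -25756/10023 ≈ -2.5697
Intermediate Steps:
(-35980 + 10224)/(-29547 + 39570) = -25756/10023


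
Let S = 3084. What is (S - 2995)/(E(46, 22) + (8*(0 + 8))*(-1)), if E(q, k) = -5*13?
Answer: -89/129 ≈ -0.68992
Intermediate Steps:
E(q, k) = -65
(S - 2995)/(E(46, 22) + (8*(0 + 8))*(-1)) = (3084 - 2995)/(-65 + (8*(0 + 8))*(-1)) = 89/(-65 + (8*8)*(-1)) = 89/(-65 + 64*(-1)) = 89/(-65 - 64) = 89/(-129) = 89*(-1/129) = -89/129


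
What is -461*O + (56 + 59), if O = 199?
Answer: -91624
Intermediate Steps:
-461*O + (56 + 59) = -461*199 + (56 + 59) = -91739 + 115 = -91624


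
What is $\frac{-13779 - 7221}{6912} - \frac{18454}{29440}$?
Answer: $- \frac{485543}{132480} \approx -3.665$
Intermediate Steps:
$\frac{-13779 - 7221}{6912} - \frac{18454}{29440} = \left(-21000\right) \frac{1}{6912} - \frac{9227}{14720} = - \frac{875}{288} - \frac{9227}{14720} = - \frac{485543}{132480}$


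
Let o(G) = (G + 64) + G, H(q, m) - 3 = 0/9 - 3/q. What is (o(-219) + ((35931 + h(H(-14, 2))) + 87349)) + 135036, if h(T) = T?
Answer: 3611233/14 ≈ 2.5795e+5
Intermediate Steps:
H(q, m) = 3 - 3/q (H(q, m) = 3 + (0/9 - 3/q) = 3 + (0*(1/9) - 3/q) = 3 + (0 - 3/q) = 3 - 3/q)
o(G) = 64 + 2*G (o(G) = (64 + G) + G = 64 + 2*G)
(o(-219) + ((35931 + h(H(-14, 2))) + 87349)) + 135036 = ((64 + 2*(-219)) + ((35931 + (3 - 3/(-14))) + 87349)) + 135036 = ((64 - 438) + ((35931 + (3 - 3*(-1/14))) + 87349)) + 135036 = (-374 + ((35931 + (3 + 3/14)) + 87349)) + 135036 = (-374 + ((35931 + 45/14) + 87349)) + 135036 = (-374 + (503079/14 + 87349)) + 135036 = (-374 + 1725965/14) + 135036 = 1720729/14 + 135036 = 3611233/14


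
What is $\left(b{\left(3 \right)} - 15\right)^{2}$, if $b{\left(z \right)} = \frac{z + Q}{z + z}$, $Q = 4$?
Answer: $\frac{6889}{36} \approx 191.36$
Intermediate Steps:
$b{\left(z \right)} = \frac{4 + z}{2 z}$ ($b{\left(z \right)} = \frac{z + 4}{z + z} = \frac{4 + z}{2 z}$)
$\left(b{\left(3 \right)} - 15\right)^{2} = \left(\frac{4 + 3}{2 \cdot 3} - 15\right)^{2} = \left(\frac{1}{2} \cdot \frac{1}{3} \cdot 7 - 15\right)^{2} = \left(\frac{7}{6} - 15\right)^{2} = \left(- \frac{83}{6}\right)^{2} = \frac{6889}{36}$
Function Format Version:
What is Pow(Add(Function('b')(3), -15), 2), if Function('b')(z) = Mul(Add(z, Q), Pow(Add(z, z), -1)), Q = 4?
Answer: Rational(6889, 36) ≈ 191.36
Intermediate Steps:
Function('b')(z) = Mul(Rational(1, 2), Pow(z, -1), Add(4, z)) (Function('b')(z) = Mul(Add(z, 4), Pow(Add(z, z), -1)) = Mul(Add(4, z), Pow(Mul(2, z), -1)) = Mul(Add(4, z), Mul(Rational(1, 2), Pow(z, -1))) = Mul(Rational(1, 2), Pow(z, -1), Add(4, z)))
Pow(Add(Function('b')(3), -15), 2) = Pow(Add(Mul(Rational(1, 2), Pow(3, -1), Add(4, 3)), -15), 2) = Pow(Add(Mul(Rational(1, 2), Rational(1, 3), 7), -15), 2) = Pow(Add(Rational(7, 6), -15), 2) = Pow(Rational(-83, 6), 2) = Rational(6889, 36)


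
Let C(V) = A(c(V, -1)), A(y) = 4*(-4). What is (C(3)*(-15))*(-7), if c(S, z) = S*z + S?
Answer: -1680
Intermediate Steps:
c(S, z) = S + S*z
A(y) = -16
C(V) = -16
(C(3)*(-15))*(-7) = -16*(-15)*(-7) = 240*(-7) = -1680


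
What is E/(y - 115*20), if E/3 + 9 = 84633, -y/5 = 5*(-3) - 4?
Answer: -28208/245 ≈ -115.13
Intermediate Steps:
y = 95 (y = -5*(5*(-3) - 4) = -5*(-15 - 4) = -5*(-19) = 95)
E = 253872 (E = -27 + 3*84633 = -27 + 253899 = 253872)
E/(y - 115*20) = 253872/(95 - 115*20) = 253872/(95 - 2300) = 253872/(-2205) = 253872*(-1/2205) = -28208/245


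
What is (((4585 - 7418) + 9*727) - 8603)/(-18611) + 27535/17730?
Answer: 119841355/65994606 ≈ 1.8159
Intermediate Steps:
(((4585 - 7418) + 9*727) - 8603)/(-18611) + 27535/17730 = ((-2833 + 6543) - 8603)*(-1/18611) + 27535*(1/17730) = (3710 - 8603)*(-1/18611) + 5507/3546 = -4893*(-1/18611) + 5507/3546 = 4893/18611 + 5507/3546 = 119841355/65994606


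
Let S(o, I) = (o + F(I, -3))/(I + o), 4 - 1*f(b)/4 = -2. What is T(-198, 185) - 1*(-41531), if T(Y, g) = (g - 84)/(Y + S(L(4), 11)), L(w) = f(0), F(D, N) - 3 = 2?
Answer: 286601896/6901 ≈ 41531.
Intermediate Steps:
f(b) = 24 (f(b) = 16 - 4*(-2) = 16 + 8 = 24)
F(D, N) = 5 (F(D, N) = 3 + 2 = 5)
L(w) = 24
S(o, I) = (5 + o)/(I + o) (S(o, I) = (o + 5)/(I + o) = (5 + o)/(I + o))
T(Y, g) = (-84 + g)/(29/35 + Y) (T(Y, g) = (g - 84)/(Y + (5 + 24)/(11 + 24)) = (-84 + g)/(Y + 29/35) = (-84 + g)/(29/35 + Y))
T(-198, 185) - 1*(-41531) = 35*(-84 + 185)/(29 + 35*(-198)) - 1*(-41531) = 35*101/(29 - 6930) + 41531 = 35*101/(-6901) + 41531 = 35*(-1/6901)*101 + 41531 = -3535/6901 + 41531 = 286601896/6901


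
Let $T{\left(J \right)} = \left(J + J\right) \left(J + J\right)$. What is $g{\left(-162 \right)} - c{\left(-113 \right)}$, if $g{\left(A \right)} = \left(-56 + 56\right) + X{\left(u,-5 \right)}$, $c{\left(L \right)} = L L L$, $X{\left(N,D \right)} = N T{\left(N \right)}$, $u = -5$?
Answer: $1442397$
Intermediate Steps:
$T{\left(J \right)} = 4 J^{2}$ ($T{\left(J \right)} = 2 J 2 J = 4 J^{2}$)
$X{\left(N,D \right)} = 4 N^{3}$ ($X{\left(N,D \right)} = N 4 N^{2} = 4 N^{3}$)
$c{\left(L \right)} = L^{3}$ ($c{\left(L \right)} = L^{2} L = L^{3}$)
$g{\left(A \right)} = -500$ ($g{\left(A \right)} = \left(-56 + 56\right) + 4 \left(-5\right)^{3} = 0 + 4 \left(-125\right) = 0 - 500 = -500$)
$g{\left(-162 \right)} - c{\left(-113 \right)} = -500 - \left(-113\right)^{3} = -500 - -1442897 = -500 + 1442897 = 1442397$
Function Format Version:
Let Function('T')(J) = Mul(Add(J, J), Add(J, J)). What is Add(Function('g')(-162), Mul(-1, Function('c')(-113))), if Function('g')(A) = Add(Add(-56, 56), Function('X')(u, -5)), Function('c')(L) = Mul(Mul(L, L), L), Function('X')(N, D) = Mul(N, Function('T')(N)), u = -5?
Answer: 1442397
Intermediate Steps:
Function('T')(J) = Mul(4, Pow(J, 2)) (Function('T')(J) = Mul(Mul(2, J), Mul(2, J)) = Mul(4, Pow(J, 2)))
Function('X')(N, D) = Mul(4, Pow(N, 3)) (Function('X')(N, D) = Mul(N, Mul(4, Pow(N, 2))) = Mul(4, Pow(N, 3)))
Function('c')(L) = Pow(L, 3) (Function('c')(L) = Mul(Pow(L, 2), L) = Pow(L, 3))
Function('g')(A) = -500 (Function('g')(A) = Add(Add(-56, 56), Mul(4, Pow(-5, 3))) = Add(0, Mul(4, -125)) = Add(0, -500) = -500)
Add(Function('g')(-162), Mul(-1, Function('c')(-113))) = Add(-500, Mul(-1, Pow(-113, 3))) = Add(-500, Mul(-1, -1442897)) = Add(-500, 1442897) = 1442397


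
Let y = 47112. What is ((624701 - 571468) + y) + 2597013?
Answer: 2697358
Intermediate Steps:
((624701 - 571468) + y) + 2597013 = ((624701 - 571468) + 47112) + 2597013 = (53233 + 47112) + 2597013 = 100345 + 2597013 = 2697358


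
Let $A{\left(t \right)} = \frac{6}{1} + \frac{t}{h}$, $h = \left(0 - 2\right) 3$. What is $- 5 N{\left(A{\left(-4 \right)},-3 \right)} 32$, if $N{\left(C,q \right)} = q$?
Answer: $480$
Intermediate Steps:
$h = -6$ ($h = \left(-2\right) 3 = -6$)
$A{\left(t \right)} = 6 - \frac{t}{6}$ ($A{\left(t \right)} = \frac{6}{1} + \frac{t}{-6} = 6 \cdot 1 + t \left(- \frac{1}{6}\right) = 6 - \frac{t}{6}$)
$- 5 N{\left(A{\left(-4 \right)},-3 \right)} 32 = \left(-5\right) \left(-3\right) 32 = 15 \cdot 32 = 480$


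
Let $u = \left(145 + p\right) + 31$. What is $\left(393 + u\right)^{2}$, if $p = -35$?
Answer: $285156$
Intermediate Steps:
$u = 141$ ($u = \left(145 - 35\right) + 31 = 110 + 31 = 141$)
$\left(393 + u\right)^{2} = \left(393 + 141\right)^{2} = 534^{2} = 285156$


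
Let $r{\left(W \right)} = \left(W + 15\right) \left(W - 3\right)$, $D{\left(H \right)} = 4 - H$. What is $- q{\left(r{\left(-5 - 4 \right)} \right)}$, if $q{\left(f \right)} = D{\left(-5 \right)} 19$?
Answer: $-171$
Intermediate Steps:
$r{\left(W \right)} = \left(-3 + W\right) \left(15 + W\right)$ ($r{\left(W \right)} = \left(15 + W\right) \left(-3 + W\right) = \left(-3 + W\right) \left(15 + W\right)$)
$q{\left(f \right)} = 171$ ($q{\left(f \right)} = \left(4 - -5\right) 19 = \left(4 + 5\right) 19 = 9 \cdot 19 = 171$)
$- q{\left(r{\left(-5 - 4 \right)} \right)} = \left(-1\right) 171 = -171$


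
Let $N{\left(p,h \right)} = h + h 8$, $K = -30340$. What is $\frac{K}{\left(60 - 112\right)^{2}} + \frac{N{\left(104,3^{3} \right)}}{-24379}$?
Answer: $- \frac{185078983}{16480204} \approx -11.23$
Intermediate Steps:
$N{\left(p,h \right)} = 9 h$ ($N{\left(p,h \right)} = h + 8 h = 9 h$)
$\frac{K}{\left(60 - 112\right)^{2}} + \frac{N{\left(104,3^{3} \right)}}{-24379} = - \frac{30340}{\left(60 - 112\right)^{2}} + \frac{9 \cdot 3^{3}}{-24379} = - \frac{30340}{\left(-52\right)^{2}} + 9 \cdot 27 \left(- \frac{1}{24379}\right) = - \frac{30340}{2704} + 243 \left(- \frac{1}{24379}\right) = \left(-30340\right) \frac{1}{2704} - \frac{243}{24379} = - \frac{7585}{676} - \frac{243}{24379} = - \frac{185078983}{16480204}$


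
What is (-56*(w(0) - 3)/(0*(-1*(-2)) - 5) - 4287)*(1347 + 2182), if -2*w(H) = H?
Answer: -76236987/5 ≈ -1.5247e+7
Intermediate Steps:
w(H) = -H/2
(-56*(w(0) - 3)/(0*(-1*(-2)) - 5) - 4287)*(1347 + 2182) = (-56*(-½*0 - 3)/(0*(-1*(-2)) - 5) - 4287)*(1347 + 2182) = (-56*(0 - 3)/(0*2 - 5) - 4287)*3529 = (-(-168)/(0 - 5) - 4287)*3529 = (-(-168)/(-5) - 4287)*3529 = (-(-168)*(-1)/5 - 4287)*3529 = (-56*⅗ - 4287)*3529 = (-168/5 - 4287)*3529 = -21603/5*3529 = -76236987/5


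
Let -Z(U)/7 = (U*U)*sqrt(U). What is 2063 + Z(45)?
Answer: 2063 - 42525*sqrt(5) ≈ -93026.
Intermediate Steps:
Z(U) = -7*U**(5/2) (Z(U) = -7*U*U*sqrt(U) = -7*U**2*sqrt(U) = -7*U**(5/2))
2063 + Z(45) = 2063 - 42525*sqrt(5)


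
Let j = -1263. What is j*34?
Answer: -42942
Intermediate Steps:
j*34 = -1263*34 = -42942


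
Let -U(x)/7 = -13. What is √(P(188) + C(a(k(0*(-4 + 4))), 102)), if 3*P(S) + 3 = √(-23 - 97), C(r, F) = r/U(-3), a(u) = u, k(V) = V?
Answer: √(-9 + 6*I*√30)/3 ≈ 1.1802 + 1.5469*I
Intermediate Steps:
U(x) = 91 (U(x) = -7*(-13) = 91)
C(r, F) = r/91
P(S) = -1 + 2*I*√30/3 (P(S) = -1 + √(-23 - 97)/3 = -1 + √(-120)/3 = -1 + (2*I*√30)/3 = -1 + 2*I*√30/3)
√(P(188) + C(a(k(0*(-4 + 4))), 102)) = √((-1 + 2*I*√30/3) + (0*(-4 + 4))/91) = √((-1 + 2*I*√30/3) + (0*0)/91) = √((-1 + 2*I*√30/3) + (1/91)*0) = √((-1 + 2*I*√30/3) + 0) = √(-1 + 2*I*√30/3)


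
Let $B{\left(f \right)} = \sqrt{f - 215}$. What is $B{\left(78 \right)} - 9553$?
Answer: $-9553 + i \sqrt{137} \approx -9553.0 + 11.705 i$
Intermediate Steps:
$B{\left(f \right)} = \sqrt{-215 + f}$
$B{\left(78 \right)} - 9553 = \sqrt{-215 + 78} - 9553 = \sqrt{-137} - 9553 = i \sqrt{137} - 9553 = -9553 + i \sqrt{137}$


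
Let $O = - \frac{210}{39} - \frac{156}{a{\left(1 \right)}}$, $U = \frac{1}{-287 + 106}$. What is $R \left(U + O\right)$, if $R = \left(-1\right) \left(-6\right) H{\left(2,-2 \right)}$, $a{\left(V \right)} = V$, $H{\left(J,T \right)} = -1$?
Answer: $\frac{2278506}{2353} \approx 968.34$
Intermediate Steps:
$R = -6$ ($R = \left(-1\right) \left(-6\right) \left(-1\right) = 6 \left(-1\right) = -6$)
$U = - \frac{1}{181}$ ($U = \frac{1}{-181} = - \frac{1}{181} \approx -0.0055249$)
$O = - \frac{2098}{13}$ ($O = - \frac{210}{39} - \frac{156}{1} = \left(-210\right) \frac{1}{39} - 156 = - \frac{70}{13} - 156 = - \frac{2098}{13} \approx -161.38$)
$R \left(U + O\right) = - 6 \left(- \frac{1}{181} - \frac{2098}{13}\right) = \left(-6\right) \left(- \frac{379751}{2353}\right) = \frac{2278506}{2353}$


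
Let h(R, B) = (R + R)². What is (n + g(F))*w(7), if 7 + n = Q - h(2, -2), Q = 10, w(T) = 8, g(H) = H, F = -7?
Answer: -160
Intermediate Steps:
h(R, B) = 4*R² (h(R, B) = (2*R)² = 4*R²)
n = -13 (n = -7 + (10 - 4*2²) = -7 + (10 - 4*4) = -7 + (10 - 1*16) = -7 + (10 - 16) = -7 - 6 = -13)
(n + g(F))*w(7) = (-13 - 7)*8 = -20*8 = -160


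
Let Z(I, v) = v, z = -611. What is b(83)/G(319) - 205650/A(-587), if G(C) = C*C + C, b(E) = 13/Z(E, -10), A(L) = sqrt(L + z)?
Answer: -13/1020800 + 102825*I*sqrt(1198)/599 ≈ -1.2735e-5 + 5941.6*I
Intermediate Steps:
A(L) = sqrt(-611 + L) (A(L) = sqrt(L - 611) = sqrt(-611 + L))
b(E) = -13/10 (b(E) = 13/(-10) = 13*(-1/10) = -13/10)
G(C) = C + C**2 (G(C) = C**2 + C = C + C**2)
b(83)/G(319) - 205650/A(-587) = -13*1/(319*(1 + 319))/10 - 205650/sqrt(-611 - 587) = -13/(10*(319*320)) - 205650*(-I*sqrt(1198)/1198) = -13/10/102080 - 205650*(-I*sqrt(1198)/1198) = -13/10*1/102080 - (-102825)*I*sqrt(1198)/599 = -13/1020800 + 102825*I*sqrt(1198)/599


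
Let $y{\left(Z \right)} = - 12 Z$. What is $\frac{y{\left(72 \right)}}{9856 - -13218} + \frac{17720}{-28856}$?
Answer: $- \frac{27112679}{41613959} \approx -0.65153$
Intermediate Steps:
$\frac{y{\left(72 \right)}}{9856 - -13218} + \frac{17720}{-28856} = \frac{\left(-12\right) 72}{9856 - -13218} + \frac{17720}{-28856} = - \frac{864}{9856 + 13218} + 17720 \left(- \frac{1}{28856}\right) = - \frac{864}{23074} - \frac{2215}{3607} = \left(-864\right) \frac{1}{23074} - \frac{2215}{3607} = - \frac{432}{11537} - \frac{2215}{3607} = - \frac{27112679}{41613959}$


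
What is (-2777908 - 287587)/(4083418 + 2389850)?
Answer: -3065495/6473268 ≈ -0.47356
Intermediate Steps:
(-2777908 - 287587)/(4083418 + 2389850) = -3065495/6473268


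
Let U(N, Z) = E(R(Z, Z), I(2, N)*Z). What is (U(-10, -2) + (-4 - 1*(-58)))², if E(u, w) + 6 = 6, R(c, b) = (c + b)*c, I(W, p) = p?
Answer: 2916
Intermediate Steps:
R(c, b) = c*(b + c) (R(c, b) = (b + c)*c = c*(b + c))
E(u, w) = 0 (E(u, w) = -6 + 6 = 0)
U(N, Z) = 0
(U(-10, -2) + (-4 - 1*(-58)))² = (0 + (-4 - 1*(-58)))² = (0 + (-4 + 58))² = (0 + 54)² = 54² = 2916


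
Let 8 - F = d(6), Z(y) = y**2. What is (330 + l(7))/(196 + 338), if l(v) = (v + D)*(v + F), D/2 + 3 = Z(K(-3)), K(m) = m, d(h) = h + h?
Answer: 129/178 ≈ 0.72472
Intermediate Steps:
d(h) = 2*h
F = -4 (F = 8 - 2*6 = 8 - 1*12 = 8 - 12 = -4)
D = 12 (D = -6 + 2*(-3)**2 = -6 + 2*9 = -6 + 18 = 12)
l(v) = (-4 + v)*(12 + v) (l(v) = (v + 12)*(v - 4) = (12 + v)*(-4 + v) = (-4 + v)*(12 + v))
(330 + l(7))/(196 + 338) = (330 + (-48 + 7**2 + 8*7))/(196 + 338) = (330 + (-48 + 49 + 56))/534 = (330 + 57)*(1/534) = 387*(1/534) = 129/178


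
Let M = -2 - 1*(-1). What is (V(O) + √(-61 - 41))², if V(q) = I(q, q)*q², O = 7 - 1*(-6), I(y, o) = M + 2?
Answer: (169 + I*√102)² ≈ 28459.0 + 3413.6*I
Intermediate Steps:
M = -1 (M = -2 + 1 = -1)
I(y, o) = 1 (I(y, o) = -1 + 2 = 1)
O = 13 (O = 7 + 6 = 13)
V(q) = q² (V(q) = 1*q² = q²)
(V(O) + √(-61 - 41))² = (13² + √(-61 - 41))² = (169 + √(-102))² = (169 + I*√102)²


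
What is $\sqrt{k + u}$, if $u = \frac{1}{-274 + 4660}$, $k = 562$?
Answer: $\frac{\sqrt{10811196138}}{4386} \approx 23.707$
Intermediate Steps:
$u = \frac{1}{4386} \approx 0.000228$
$\sqrt{k + u} = \sqrt{562 + \frac{1}{4386}} = \sqrt{\frac{2464933}{4386}} = \frac{\sqrt{10811196138}}{4386}$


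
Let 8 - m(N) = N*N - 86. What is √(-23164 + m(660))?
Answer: I*√458670 ≈ 677.25*I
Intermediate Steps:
m(N) = 94 - N² (m(N) = 8 - (N*N - 86) = 8 - (N² - 86) = 8 - (-86 + N²) = 8 + (86 - N²) = 94 - N²)
√(-23164 + m(660)) = √(-23164 + (94 - 1*660²)) = √(-23164 + (94 - 1*435600)) = √(-23164 + (94 - 435600)) = √(-23164 - 435506) = √(-458670) = I*√458670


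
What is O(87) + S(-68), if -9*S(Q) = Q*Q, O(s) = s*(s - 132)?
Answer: -39859/9 ≈ -4428.8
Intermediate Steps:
O(s) = s*(-132 + s)
S(Q) = -Q²/9 (S(Q) = -Q*Q/9 = -Q²/9)
O(87) + S(-68) = 87*(-132 + 87) - ⅑*(-68)² = 87*(-45) - ⅑*4624 = -3915 - 4624/9 = -39859/9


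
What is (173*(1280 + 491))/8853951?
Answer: 306383/8853951 ≈ 0.034604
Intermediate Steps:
(173*(1280 + 491))/8853951 = (173*1771)*(1/8853951) = 306383*(1/8853951) = 306383/8853951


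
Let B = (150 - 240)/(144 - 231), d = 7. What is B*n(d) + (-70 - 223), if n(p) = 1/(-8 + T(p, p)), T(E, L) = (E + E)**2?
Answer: -798703/2726 ≈ -292.99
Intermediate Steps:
T(E, L) = 4*E**2 (T(E, L) = (2*E)**2 = 4*E**2)
n(p) = 1/(-8 + 4*p**2)
B = 30/29 (B = -90/(-87) = -90*(-1/87) = 30/29 ≈ 1.0345)
B*n(d) + (-70 - 223) = 30*(1/(4*(-2 + 7**2)))/29 + (-70 - 223) = 30*(1/(4*(-2 + 49)))/29 - 293 = 30*((1/4)/47)/29 - 293 = 30*((1/4)*(1/47))/29 - 293 = (30/29)*(1/188) - 293 = 15/2726 - 293 = -798703/2726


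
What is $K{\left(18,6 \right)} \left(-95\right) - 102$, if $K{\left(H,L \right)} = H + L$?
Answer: $-2382$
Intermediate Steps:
$K{\left(18,6 \right)} \left(-95\right) - 102 = \left(18 + 6\right) \left(-95\right) - 102 = 24 \left(-95\right) - 102 = -2280 - 102 = -2382$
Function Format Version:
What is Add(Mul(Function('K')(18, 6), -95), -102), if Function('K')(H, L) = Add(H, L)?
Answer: -2382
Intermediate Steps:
Add(Mul(Function('K')(18, 6), -95), -102) = Add(Mul(Add(18, 6), -95), -102) = Add(Mul(24, -95), -102) = Add(-2280, -102) = -2382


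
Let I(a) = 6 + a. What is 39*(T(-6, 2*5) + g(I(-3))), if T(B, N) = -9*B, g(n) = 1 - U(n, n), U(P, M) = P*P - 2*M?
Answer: 2028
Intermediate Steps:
U(P, M) = P² - 2*M
g(n) = 1 - n² + 2*n (g(n) = 1 - (n² - 2*n) = 1 + (-n² + 2*n) = 1 - n² + 2*n)
39*(T(-6, 2*5) + g(I(-3))) = 39*(-9*(-6) + (1 - (6 - 3)² + 2*(6 - 3))) = 39*(54 + (1 - 1*3² + 2*3)) = 39*(54 + (1 - 1*9 + 6)) = 39*(54 + (1 - 9 + 6)) = 39*(54 - 2) = 39*52 = 2028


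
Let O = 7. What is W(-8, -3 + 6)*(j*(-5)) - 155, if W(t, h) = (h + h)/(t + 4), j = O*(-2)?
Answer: -260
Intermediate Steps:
j = -14 (j = 7*(-2) = -14)
W(t, h) = 2*h/(4 + t) (W(t, h) = (2*h)/(4 + t) = 2*h/(4 + t))
W(-8, -3 + 6)*(j*(-5)) - 155 = (2*(-3 + 6)/(4 - 8))*(-14*(-5)) - 155 = (2*3/(-4))*70 - 155 = (2*3*(-1/4))*70 - 155 = -3/2*70 - 155 = -105 - 155 = -260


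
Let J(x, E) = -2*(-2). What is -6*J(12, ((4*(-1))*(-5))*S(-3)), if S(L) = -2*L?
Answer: -24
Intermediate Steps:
J(x, E) = 4
-6*J(12, ((4*(-1))*(-5))*S(-3)) = -6*4 = -24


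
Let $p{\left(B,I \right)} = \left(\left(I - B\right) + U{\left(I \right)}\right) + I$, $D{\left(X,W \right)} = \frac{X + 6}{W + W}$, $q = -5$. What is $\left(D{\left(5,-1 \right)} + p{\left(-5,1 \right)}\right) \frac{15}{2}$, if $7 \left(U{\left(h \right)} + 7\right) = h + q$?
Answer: $- \frac{1275}{28} \approx -45.536$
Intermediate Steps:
$D{\left(X,W \right)} = \frac{6 + X}{2 W}$
$U{\left(h \right)} = - \frac{54}{7} + \frac{h}{7}$ ($U{\left(h \right)} = -7 + \frac{h - 5}{7} = -7 + \frac{-5 + h}{7} = -7 + \left(- \frac{5}{7} + \frac{h}{7}\right) = - \frac{54}{7} + \frac{h}{7}$)
$p{\left(B,I \right)} = - \frac{54}{7} - B + \frac{15 I}{7}$ ($p{\left(B,I \right)} = \left(\left(I - B\right) + \left(- \frac{54}{7} + \frac{I}{7}\right)\right) + I = \left(- \frac{54}{7} - B + \frac{8 I}{7}\right) + I = - \frac{54}{7} - B + \frac{15 I}{7}$)
$\left(D{\left(5,-1 \right)} + p{\left(-5,1 \right)}\right) \frac{15}{2} = \left(\frac{6 + 5}{2 \left(-1\right)} - \frac{4}{7}\right) \frac{15}{2} = \left(\frac{1}{2} \left(-1\right) 11 + \left(- \frac{54}{7} + 5 + \frac{15}{7}\right)\right) 15 \cdot \frac{1}{2} = \left(- \frac{11}{2} - \frac{4}{7}\right) \frac{15}{2} = \left(- \frac{85}{14}\right) \frac{15}{2} = - \frac{1275}{28}$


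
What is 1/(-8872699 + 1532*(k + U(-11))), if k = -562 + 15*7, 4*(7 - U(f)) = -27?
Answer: -1/9551758 ≈ -1.0469e-7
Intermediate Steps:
U(f) = 55/4 (U(f) = 7 - 1/4*(-27) = 7 + 27/4 = 55/4)
k = -457 (k = -562 + 105 = -457)
1/(-8872699 + 1532*(k + U(-11))) = 1/(-8872699 + 1532*(-457 + 55/4)) = 1/(-8872699 + 1532*(-1773/4)) = 1/(-8872699 - 679059) = 1/(-9551758) = -1/9551758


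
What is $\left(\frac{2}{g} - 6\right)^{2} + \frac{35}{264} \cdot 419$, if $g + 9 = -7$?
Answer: $\frac{196553}{2112} \approx 93.065$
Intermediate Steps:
$g = -16$ ($g = -9 - 7 = -16$)
$\left(\frac{2}{g} - 6\right)^{2} + \frac{35}{264} \cdot 419 = \left(\frac{2}{-16} - 6\right)^{2} + \frac{35}{264} \cdot 419 = \left(2 \left(- \frac{1}{16}\right) - 6\right)^{2} + 35 \cdot \frac{1}{264} \cdot 419 = \left(- \frac{1}{8} - 6\right)^{2} + \frac{35}{264} \cdot 419 = \left(- \frac{49}{8}\right)^{2} + \frac{14665}{264} = \frac{2401}{64} + \frac{14665}{264} = \frac{196553}{2112}$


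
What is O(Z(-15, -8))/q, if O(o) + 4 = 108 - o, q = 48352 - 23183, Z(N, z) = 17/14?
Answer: 1439/352366 ≈ 0.0040838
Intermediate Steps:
Z(N, z) = 17/14 (Z(N, z) = 17*(1/14) = 17/14)
q = 25169
O(o) = 104 - o (O(o) = -4 + (108 - o) = 104 - o)
O(Z(-15, -8))/q = (104 - 1*17/14)/25169 = (104 - 17/14)*(1/25169) = (1439/14)*(1/25169) = 1439/352366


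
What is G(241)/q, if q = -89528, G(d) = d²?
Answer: -58081/89528 ≈ -0.64875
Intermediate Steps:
G(241)/q = 241²/(-89528) = 58081*(-1/89528) = -58081/89528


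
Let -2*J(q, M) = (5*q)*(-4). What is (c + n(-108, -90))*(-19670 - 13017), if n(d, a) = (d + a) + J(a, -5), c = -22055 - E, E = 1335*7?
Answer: 1062262126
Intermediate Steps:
E = 9345
c = -31400 (c = -22055 - 1*9345 = -22055 - 9345 = -31400)
J(q, M) = 10*q (J(q, M) = -5*q*(-4)/2 = -(-10)*q = 10*q)
n(d, a) = d + 11*a (n(d, a) = (d + a) + 10*a = (a + d) + 10*a = d + 11*a)
(c + n(-108, -90))*(-19670 - 13017) = (-31400 + (-108 + 11*(-90)))*(-19670 - 13017) = (-31400 + (-108 - 990))*(-32687) = (-31400 - 1098)*(-32687) = -32498*(-32687) = 1062262126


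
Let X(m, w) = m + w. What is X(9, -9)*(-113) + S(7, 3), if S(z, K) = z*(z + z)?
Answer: 98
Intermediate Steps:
S(z, K) = 2*z**2 (S(z, K) = z*(2*z) = 2*z**2)
X(9, -9)*(-113) + S(7, 3) = (9 - 9)*(-113) + 2*7**2 = 0*(-113) + 2*49 = 0 + 98 = 98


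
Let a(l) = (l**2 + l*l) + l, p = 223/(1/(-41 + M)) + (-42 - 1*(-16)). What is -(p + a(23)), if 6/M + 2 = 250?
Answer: 1002243/124 ≈ 8082.6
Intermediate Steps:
M = 3/124 (M = 6/(-2 + 250) = 6/248 = 6*(1/248) = 3/124 ≈ 0.024194)
p = -1136287/124 (p = 223/(1/(-41 + 3/124)) + (-42 - 1*(-16)) = 223/(1/(-5081/124)) + (-42 + 16) = 223/(-124/5081) - 26 = 223*(-5081/124) - 26 = -1133063/124 - 26 = -1136287/124 ≈ -9163.6)
a(l) = l + 2*l**2 (a(l) = (l**2 + l**2) + l = 2*l**2 + l = l + 2*l**2)
-(p + a(23)) = -(-1136287/124 + 23*(1 + 2*23)) = -(-1136287/124 + 23*(1 + 46)) = -(-1136287/124 + 23*47) = -(-1136287/124 + 1081) = -1*(-1002243/124) = 1002243/124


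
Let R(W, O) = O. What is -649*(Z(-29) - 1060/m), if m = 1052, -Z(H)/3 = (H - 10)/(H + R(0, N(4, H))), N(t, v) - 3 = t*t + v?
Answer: 684046/263 ≈ 2600.9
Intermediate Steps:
N(t, v) = 3 + v + t² (N(t, v) = 3 + (t*t + v) = 3 + (t² + v) = 3 + (v + t²) = 3 + v + t²)
Z(H) = -3*(-10 + H)/(19 + 2*H) (Z(H) = -3*(H - 10)/(H + (3 + H + 4²)) = -3*(-10 + H)/(H + (3 + H + 16)) = -3*(-10 + H)/(H + (19 + H)) = -3*(-10 + H)/(19 + 2*H))
-649*(Z(-29) - 1060/m) = -649*(3*(10 - 1*(-29))/(19 + 2*(-29)) - 1060/1052) = -649*(3*(10 + 29)/(19 - 58) - 1060*1/1052) = -649*(3*39/(-39) - 265/263) = -649*(3*(-1/39)*39 - 265/263) = -649*(-3 - 265/263) = -649*(-1054/263) = 684046/263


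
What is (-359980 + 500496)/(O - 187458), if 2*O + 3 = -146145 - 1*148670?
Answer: -140516/334867 ≈ -0.41962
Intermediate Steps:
O = -147409 (O = -3/2 + (-146145 - 1*148670)/2 = -3/2 + (-146145 - 148670)/2 = -3/2 + (1/2)*(-294815) = -3/2 - 294815/2 = -147409)
(-359980 + 500496)/(O - 187458) = (-359980 + 500496)/(-147409 - 187458) = 140516/(-334867) = 140516*(-1/334867) = -140516/334867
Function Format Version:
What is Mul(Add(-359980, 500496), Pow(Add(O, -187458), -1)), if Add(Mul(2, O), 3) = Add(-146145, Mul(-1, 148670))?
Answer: Rational(-140516, 334867) ≈ -0.41962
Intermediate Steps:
O = -147409 (O = Add(Rational(-3, 2), Mul(Rational(1, 2), Add(-146145, Mul(-1, 148670)))) = Add(Rational(-3, 2), Mul(Rational(1, 2), Add(-146145, -148670))) = Add(Rational(-3, 2), Mul(Rational(1, 2), -294815)) = Add(Rational(-3, 2), Rational(-294815, 2)) = -147409)
Mul(Add(-359980, 500496), Pow(Add(O, -187458), -1)) = Mul(Add(-359980, 500496), Pow(Add(-147409, -187458), -1)) = Mul(140516, Pow(-334867, -1)) = Mul(140516, Rational(-1, 334867)) = Rational(-140516, 334867)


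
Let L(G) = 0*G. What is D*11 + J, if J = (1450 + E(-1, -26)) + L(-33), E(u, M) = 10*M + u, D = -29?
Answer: 870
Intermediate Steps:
E(u, M) = u + 10*M
L(G) = 0
J = 1189 (J = (1450 + (-1 + 10*(-26))) + 0 = (1450 + (-1 - 260)) + 0 = (1450 - 261) + 0 = 1189 + 0 = 1189)
D*11 + J = -29*11 + 1189 = -319 + 1189 = 870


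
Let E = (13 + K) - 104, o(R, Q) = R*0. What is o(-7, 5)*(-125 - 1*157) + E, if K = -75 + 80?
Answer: -86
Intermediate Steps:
K = 5
o(R, Q) = 0
E = -86 (E = (13 + 5) - 104 = 18 - 104 = -86)
o(-7, 5)*(-125 - 1*157) + E = 0*(-125 - 1*157) - 86 = 0*(-125 - 157) - 86 = 0*(-282) - 86 = 0 - 86 = -86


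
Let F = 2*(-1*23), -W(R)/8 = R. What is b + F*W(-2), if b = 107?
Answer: -629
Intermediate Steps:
W(R) = -8*R
F = -46 (F = 2*(-23) = -46)
b + F*W(-2) = 107 - (-368)*(-2) = 107 - 46*16 = 107 - 736 = -629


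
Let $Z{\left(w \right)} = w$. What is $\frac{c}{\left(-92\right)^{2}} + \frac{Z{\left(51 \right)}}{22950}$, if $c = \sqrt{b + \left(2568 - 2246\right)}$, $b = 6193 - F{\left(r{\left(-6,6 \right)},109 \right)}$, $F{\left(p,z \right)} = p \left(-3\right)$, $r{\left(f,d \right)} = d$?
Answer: $\frac{1}{450} + \frac{\sqrt{6533}}{8464} \approx 0.011772$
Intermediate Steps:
$F{\left(p,z \right)} = - 3 p$
$b = 6211$ ($b = 6193 - \left(-3\right) 6 = 6193 - -18 = 6193 + 18 = 6211$)
$c = \sqrt{6533}$ ($c = \sqrt{6211 + \left(2568 - 2246\right)} = \sqrt{6211 + 322} = \sqrt{6533} \approx 80.827$)
$\frac{c}{\left(-92\right)^{2}} + \frac{Z{\left(51 \right)}}{22950} = \frac{\sqrt{6533}}{\left(-92\right)^{2}} + \frac{51}{22950} = \frac{\sqrt{6533}}{8464} + 51 \cdot \frac{1}{22950} = \sqrt{6533} \cdot \frac{1}{8464} + \frac{1}{450} = \frac{\sqrt{6533}}{8464} + \frac{1}{450} = \frac{1}{450} + \frac{\sqrt{6533}}{8464}$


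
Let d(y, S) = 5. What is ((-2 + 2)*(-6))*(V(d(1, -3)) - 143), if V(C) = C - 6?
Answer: 0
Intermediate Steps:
V(C) = -6 + C
((-2 + 2)*(-6))*(V(d(1, -3)) - 143) = ((-2 + 2)*(-6))*((-6 + 5) - 143) = (0*(-6))*(-1 - 143) = 0*(-144) = 0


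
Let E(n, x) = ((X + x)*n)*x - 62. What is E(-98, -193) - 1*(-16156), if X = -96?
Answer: -5450052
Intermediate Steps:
E(n, x) = -62 + n*x*(-96 + x) (E(n, x) = ((-96 + x)*n)*x - 62 = (n*(-96 + x))*x - 62 = n*x*(-96 + x) - 62 = -62 + n*x*(-96 + x))
E(-98, -193) - 1*(-16156) = (-62 - 98*(-193)² - 96*(-98)*(-193)) - 1*(-16156) = (-62 - 98*37249 - 1815744) + 16156 = (-62 - 3650402 - 1815744) + 16156 = -5466208 + 16156 = -5450052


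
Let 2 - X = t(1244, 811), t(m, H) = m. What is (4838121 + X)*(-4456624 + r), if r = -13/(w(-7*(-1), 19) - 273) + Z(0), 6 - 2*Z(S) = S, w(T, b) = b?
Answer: -5475258614688759/254 ≈ -2.1556e+13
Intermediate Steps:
Z(S) = 3 - S/2
X = -1242 (X = 2 - 1*1244 = 2 - 1244 = -1242)
r = 775/254 (r = -13/(19 - 273) + (3 - ½*0) = -13/(-254) + (3 + 0) = -13*(-1/254) + 3 = 13/254 + 3 = 775/254 ≈ 3.0512)
(4838121 + X)*(-4456624 + r) = (4838121 - 1242)*(-4456624 + 775/254) = 4836879*(-1131981721/254) = -5475258614688759/254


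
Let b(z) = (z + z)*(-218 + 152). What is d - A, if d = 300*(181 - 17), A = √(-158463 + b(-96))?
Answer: 49200 - 3*I*√16199 ≈ 49200.0 - 381.83*I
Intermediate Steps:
b(z) = -132*z (b(z) = (2*z)*(-66) = -132*z)
A = 3*I*√16199 (A = √(-158463 - 132*(-96)) = √(-158463 + 12672) = √(-145791) = 3*I*√16199 ≈ 381.83*I)
d = 49200 (d = 300*164 = 49200)
d - A = 49200 - 3*I*√16199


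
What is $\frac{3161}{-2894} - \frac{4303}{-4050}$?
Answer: $- \frac{87292}{2930175} \approx -0.029791$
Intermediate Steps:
$\frac{3161}{-2894} - \frac{4303}{-4050} = 3161 \left(- \frac{1}{2894}\right) - - \frac{4303}{4050} = - \frac{3161}{2894} + \frac{4303}{4050} = - \frac{87292}{2930175}$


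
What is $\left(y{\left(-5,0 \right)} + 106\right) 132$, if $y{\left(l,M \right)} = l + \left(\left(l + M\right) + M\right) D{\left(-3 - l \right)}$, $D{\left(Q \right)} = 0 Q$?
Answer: $13332$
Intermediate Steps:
$D{\left(Q \right)} = 0$
$y{\left(l,M \right)} = l$ ($y{\left(l,M \right)} = l + \left(\left(l + M\right) + M\right) 0 = l + \left(\left(M + l\right) + M\right) 0 = l + \left(l + 2 M\right) 0 = l + 0 = l$)
$\left(y{\left(-5,0 \right)} + 106\right) 132 = \left(-5 + 106\right) 132 = 101 \cdot 132 = 13332$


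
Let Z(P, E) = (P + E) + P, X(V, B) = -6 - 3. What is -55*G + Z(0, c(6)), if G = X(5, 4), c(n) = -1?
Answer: 494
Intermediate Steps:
X(V, B) = -9
G = -9
Z(P, E) = E + 2*P (Z(P, E) = (E + P) + P = E + 2*P)
-55*G + Z(0, c(6)) = -55*(-9) + (-1 + 2*0) = 495 + (-1 + 0) = 495 - 1 = 494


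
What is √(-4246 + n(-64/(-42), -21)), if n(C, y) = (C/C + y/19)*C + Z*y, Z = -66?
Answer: 2*I*√113835099/399 ≈ 53.48*I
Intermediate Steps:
n(C, y) = -66*y + C*(1 + y/19) (n(C, y) = (C/C + y/19)*C - 66*y = (1 + y*(1/19))*C - 66*y = (1 + y/19)*C - 66*y = C*(1 + y/19) - 66*y = -66*y + C*(1 + y/19))
√(-4246 + n(-64/(-42), -21)) = √(-4246 + (-64/(-42) - 66*(-21) + (1/19)*(-64/(-42))*(-21))) = √(-4246 + (-64*(-1/42) + 1386 + (1/19)*(-64*(-1/42))*(-21))) = √(-4246 + (32/21 + 1386 + (1/19)*(32/21)*(-21))) = √(-4246 + (32/21 + 1386 - 32/19)) = √(-4246 + 552950/399) = √(-1141204/399) = 2*I*√113835099/399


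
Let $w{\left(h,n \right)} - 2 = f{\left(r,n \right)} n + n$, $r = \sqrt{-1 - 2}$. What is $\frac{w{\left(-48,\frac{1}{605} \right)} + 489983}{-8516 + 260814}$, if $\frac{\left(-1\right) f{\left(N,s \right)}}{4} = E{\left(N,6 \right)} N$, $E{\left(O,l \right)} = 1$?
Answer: $\frac{148220463}{76320145} - \frac{2 i \sqrt{3}}{76320145} \approx 1.9421 - 4.5389 \cdot 10^{-8} i$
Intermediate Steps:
$r = i \sqrt{3}$ ($r = \sqrt{-3} = i \sqrt{3} \approx 1.732 i$)
$f{\left(N,s \right)} = - 4 N$ ($f{\left(N,s \right)} = - 4 \cdot 1 N = - 4 N$)
$w{\left(h,n \right)} = 2 + n - 4 i n \sqrt{3}$ ($w{\left(h,n \right)} = 2 + \left(- 4 i \sqrt{3} n + n\right) = 2 + \left(- 4 i n \sqrt{3} + n\right) = 2 + \left(n - 4 i n \sqrt{3}\right) = 2 + n - 4 i n \sqrt{3}$)
$\frac{w{\left(-48,\frac{1}{605} \right)} + 489983}{-8516 + 260814} = \frac{\left(2 + \frac{1}{605} - \frac{4 i \sqrt{3}}{605}\right) + 489983}{-8516 + 260814} = \frac{\left(2 + \frac{1}{605} - 4 i \frac{1}{605} \sqrt{3}\right) + 489983}{252298} = \left(\left(2 + \frac{1}{605} - \frac{4 i \sqrt{3}}{605}\right) + 489983\right) \frac{1}{252298} = \left(\left(\frac{1211}{605} - \frac{4 i \sqrt{3}}{605}\right) + 489983\right) \frac{1}{252298} = \left(\frac{296440926}{605} - \frac{4 i \sqrt{3}}{605}\right) \frac{1}{252298} = \frac{148220463}{76320145} - \frac{2 i \sqrt{3}}{76320145}$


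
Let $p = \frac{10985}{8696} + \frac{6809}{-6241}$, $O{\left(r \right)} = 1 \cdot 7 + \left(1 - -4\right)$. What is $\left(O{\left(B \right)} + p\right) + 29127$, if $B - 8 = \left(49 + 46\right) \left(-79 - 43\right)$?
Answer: $\frac{1581433461625}{54271736} \approx 29139.0$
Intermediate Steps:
$B = -11582$ ($B = 8 + \left(49 + 46\right) \left(-79 - 43\right) = 8 + 95 \left(-122\right) = 8 - 11590 = -11582$)
$O{\left(r \right)} = 12$ ($O{\left(r \right)} = 7 + \left(1 + 4\right) = 7 + 5 = 12$)
$p = \frac{9346321}{54271736}$ ($p = 10985 \cdot \frac{1}{8696} + 6809 \left(- \frac{1}{6241}\right) = \frac{10985}{8696} - \frac{6809}{6241} = \frac{9346321}{54271736} \approx 0.17221$)
$\left(O{\left(B \right)} + p\right) + 29127 = \left(12 + \frac{9346321}{54271736}\right) + 29127 = \frac{660607153}{54271736} + 29127 = \frac{1581433461625}{54271736}$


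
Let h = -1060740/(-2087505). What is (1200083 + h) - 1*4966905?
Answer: -174739082186/46389 ≈ -3.7668e+6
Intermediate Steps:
h = 23572/46389 (h = -1060740*(-1/2087505) = 23572/46389 ≈ 0.50814)
(1200083 + h) - 1*4966905 = (1200083 + 23572/46389) - 1*4966905 = 55670673859/46389 - 4966905 = -174739082186/46389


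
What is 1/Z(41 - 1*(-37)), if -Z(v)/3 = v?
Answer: -1/234 ≈ -0.0042735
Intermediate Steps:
Z(v) = -3*v
1/Z(41 - 1*(-37)) = 1/(-3*(41 - 1*(-37))) = 1/(-3*(41 + 37)) = 1/(-3*78) = 1/(-234) = -1/234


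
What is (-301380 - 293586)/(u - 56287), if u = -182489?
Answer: 99161/39796 ≈ 2.4917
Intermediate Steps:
(-301380 - 293586)/(u - 56287) = (-301380 - 293586)/(-182489 - 56287) = -594966/(-238776) = -594966*(-1/238776) = 99161/39796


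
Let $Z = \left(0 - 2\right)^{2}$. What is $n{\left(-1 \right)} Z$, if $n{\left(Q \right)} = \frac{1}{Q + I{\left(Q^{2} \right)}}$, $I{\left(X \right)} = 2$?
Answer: $4$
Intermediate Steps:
$n{\left(Q \right)} = \frac{1}{2 + Q}$ ($n{\left(Q \right)} = \frac{1}{Q + 2} = \frac{1}{2 + Q}$)
$Z = 4$ ($Z = \left(-2\right)^{2} = 4$)
$n{\left(-1 \right)} Z = \frac{1}{2 - 1} \cdot 4 = 1^{-1} \cdot 4 = 1 \cdot 4 = 4$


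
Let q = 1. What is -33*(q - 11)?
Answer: 330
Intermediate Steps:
-33*(q - 11) = -33*(1 - 11) = -33*(-10) = 330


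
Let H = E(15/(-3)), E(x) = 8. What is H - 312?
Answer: -304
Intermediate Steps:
H = 8
H - 312 = 8 - 312 = -304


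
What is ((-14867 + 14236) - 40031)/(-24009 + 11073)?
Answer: 6777/2156 ≈ 3.1433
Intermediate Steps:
((-14867 + 14236) - 40031)/(-24009 + 11073) = (-631 - 40031)/(-12936) = -40662*(-1/12936) = 6777/2156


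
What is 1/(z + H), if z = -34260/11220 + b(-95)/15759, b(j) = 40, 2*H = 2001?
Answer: 346698/345813595 ≈ 0.0010026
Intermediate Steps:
H = 2001/2 (H = (½)*2001 = 2001/2 ≈ 1000.5)
z = -528877/173349 (z = -34260/11220 + 40/15759 = -34260*1/11220 + 40*(1/15759) = -571/187 + 40/15759 = -528877/173349 ≈ -3.0509)
1/(z + H) = 1/(-528877/173349 + 2001/2) = 1/(345813595/346698) = 346698/345813595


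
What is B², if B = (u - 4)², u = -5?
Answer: 6561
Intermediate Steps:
B = 81 (B = (-5 - 4)² = (-9)² = 81)
B² = 81² = 6561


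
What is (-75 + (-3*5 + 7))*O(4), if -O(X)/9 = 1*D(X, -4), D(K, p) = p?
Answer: -2988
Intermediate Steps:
O(X) = 36 (O(X) = -9*(-4) = 36)
(-75 + (-3*5 + 7))*O(4) = (-75 + (-3*5 + 7))*36 = (-75 + (-15 + 7))*36 = (-75 - 8)*36 = -83*36 = -2988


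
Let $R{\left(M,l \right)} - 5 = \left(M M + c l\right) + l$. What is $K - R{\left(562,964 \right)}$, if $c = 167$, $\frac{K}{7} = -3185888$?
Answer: $-22779017$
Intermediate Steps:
$K = -22301216$ ($K = 7 \left(-3185888\right) = -22301216$)
$R{\left(M,l \right)} = 5 + M^{2} + 168 l$ ($R{\left(M,l \right)} = 5 + \left(\left(M M + 167 l\right) + l\right) = 5 + \left(\left(M^{2} + 167 l\right) + l\right) = 5 + \left(M^{2} + 168 l\right) = 5 + M^{2} + 168 l$)
$K - R{\left(562,964 \right)} = -22301216 - \left(5 + 562^{2} + 168 \cdot 964\right) = -22301216 - \left(5 + 315844 + 161952\right) = -22301216 - 477801 = -22779017$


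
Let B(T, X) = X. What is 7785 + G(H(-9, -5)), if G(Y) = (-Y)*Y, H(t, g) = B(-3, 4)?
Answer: 7769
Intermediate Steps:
H(t, g) = 4
G(Y) = -Y**2
7785 + G(H(-9, -5)) = 7785 - 1*4**2 = 7785 - 1*16 = 7785 - 16 = 7769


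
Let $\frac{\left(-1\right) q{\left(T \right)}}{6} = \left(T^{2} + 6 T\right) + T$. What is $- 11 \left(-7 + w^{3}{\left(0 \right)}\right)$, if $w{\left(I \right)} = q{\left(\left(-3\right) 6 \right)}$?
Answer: $18443443469$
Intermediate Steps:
$q{\left(T \right)} = - 42 T - 6 T^{2}$ ($q{\left(T \right)} = - 6 \left(\left(T^{2} + 6 T\right) + T\right) = - 6 \left(T^{2} + 7 T\right) = - 42 T - 6 T^{2}$)
$w{\left(I \right)} = -1188$ ($w{\left(I \right)} = - 6 \left(\left(-3\right) 6\right) \left(7 - 18\right) = \left(-6\right) \left(-18\right) \left(7 - 18\right) = \left(-6\right) \left(-18\right) \left(-11\right) = -1188$)
$- 11 \left(-7 + w^{3}{\left(0 \right)}\right) = - 11 \left(-7 + \left(-1188\right)^{3}\right) = - 11 \left(-7 - 1676676672\right) = \left(-11\right) \left(-1676676679\right) = 18443443469$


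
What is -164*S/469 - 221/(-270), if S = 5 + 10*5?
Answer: -2331751/126630 ≈ -18.414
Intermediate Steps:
S = 55 (S = 5 + 50 = 55)
-164*S/469 - 221/(-270) = -164/(469/55) - 221/(-270) = -164/(469*(1/55)) - 221*(-1/270) = -164/469/55 + 221/270 = -164*55/469 + 221/270 = -9020/469 + 221/270 = -2331751/126630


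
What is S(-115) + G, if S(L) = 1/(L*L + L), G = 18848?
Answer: 247097281/13110 ≈ 18848.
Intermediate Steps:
S(L) = 1/(L + L²) (S(L) = 1/(L² + L) = 1/(L + L²))
S(-115) + G = 1/((-115)*(1 - 115)) + 18848 = -1/115/(-114) + 18848 = -1/115*(-1/114) + 18848 = 1/13110 + 18848 = 247097281/13110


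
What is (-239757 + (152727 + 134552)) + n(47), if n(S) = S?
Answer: 47569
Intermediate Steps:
(-239757 + (152727 + 134552)) + n(47) = (-239757 + (152727 + 134552)) + 47 = (-239757 + 287279) + 47 = 47522 + 47 = 47569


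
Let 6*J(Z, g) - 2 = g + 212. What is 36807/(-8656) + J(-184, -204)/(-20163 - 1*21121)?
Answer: -1139665961/268015728 ≈ -4.2522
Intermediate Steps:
J(Z, g) = 107/3 + g/6 (J(Z, g) = 1/3 + (g + 212)/6 = 1/3 + (212 + g)/6 = 1/3 + (106/3 + g/6) = 107/3 + g/6)
36807/(-8656) + J(-184, -204)/(-20163 - 1*21121) = 36807/(-8656) + (107/3 + (1/6)*(-204))/(-20163 - 1*21121) = 36807*(-1/8656) + (107/3 - 34)/(-20163 - 21121) = -36807/8656 + (5/3)/(-41284) = -36807/8656 + (5/3)*(-1/41284) = -36807/8656 - 5/123852 = -1139665961/268015728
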